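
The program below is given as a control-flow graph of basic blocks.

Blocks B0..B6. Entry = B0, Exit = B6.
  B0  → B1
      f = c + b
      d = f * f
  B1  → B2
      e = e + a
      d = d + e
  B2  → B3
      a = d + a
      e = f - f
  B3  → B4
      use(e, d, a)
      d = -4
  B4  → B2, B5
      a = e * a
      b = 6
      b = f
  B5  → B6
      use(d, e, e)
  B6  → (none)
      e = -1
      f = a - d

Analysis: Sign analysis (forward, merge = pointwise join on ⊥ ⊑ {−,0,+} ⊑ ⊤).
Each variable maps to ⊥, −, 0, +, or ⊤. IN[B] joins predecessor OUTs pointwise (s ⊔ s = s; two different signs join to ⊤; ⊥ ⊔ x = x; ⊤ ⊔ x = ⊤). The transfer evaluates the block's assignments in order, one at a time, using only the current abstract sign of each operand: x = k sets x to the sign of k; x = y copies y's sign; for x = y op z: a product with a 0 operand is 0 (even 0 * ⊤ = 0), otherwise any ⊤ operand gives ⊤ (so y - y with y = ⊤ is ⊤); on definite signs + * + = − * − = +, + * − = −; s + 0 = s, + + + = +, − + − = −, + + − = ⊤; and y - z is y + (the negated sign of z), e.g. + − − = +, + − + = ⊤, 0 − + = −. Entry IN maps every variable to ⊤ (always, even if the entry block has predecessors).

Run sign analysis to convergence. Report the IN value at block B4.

Per-block solution:
  B0:  IN=(all ⊤)  OUT=(all ⊤)
  B1:  IN=(all ⊤)  OUT=(all ⊤)
  B2:  IN=(all ⊤)  OUT=(all ⊤)
  B3:  IN=(all ⊤)  OUT={d:-; rest ⊤}
  B4:  IN={d:-; rest ⊤}  OUT={d:-; rest ⊤}
  B5:  IN={d:-; rest ⊤}  OUT={d:-; rest ⊤}
  B6:  IN={d:-; rest ⊤}  OUT={d:-, e:-; rest ⊤}

Merge at B4: IN[B4] = OUT[B3] = {a: ⊤, b: ⊤, c: ⊤, d: -, e: ⊤, f: ⊤}

Answer: {a: ⊤, b: ⊤, c: ⊤, d: -, e: ⊤, f: ⊤}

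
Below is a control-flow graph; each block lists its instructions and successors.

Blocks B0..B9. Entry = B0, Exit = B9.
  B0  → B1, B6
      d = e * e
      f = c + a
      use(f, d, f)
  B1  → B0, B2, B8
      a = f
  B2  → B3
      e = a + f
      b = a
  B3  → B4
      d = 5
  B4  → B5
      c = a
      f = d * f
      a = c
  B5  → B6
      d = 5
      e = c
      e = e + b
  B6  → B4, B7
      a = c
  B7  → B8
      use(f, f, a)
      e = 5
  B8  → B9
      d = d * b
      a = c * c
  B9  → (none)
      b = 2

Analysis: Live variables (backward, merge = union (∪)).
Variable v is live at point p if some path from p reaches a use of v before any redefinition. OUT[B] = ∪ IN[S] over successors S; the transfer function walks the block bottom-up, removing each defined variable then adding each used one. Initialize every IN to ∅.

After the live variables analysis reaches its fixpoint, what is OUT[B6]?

Per-block solution:
  B0:   IN={a, b, c, e}   OUT={b, c, d, e, f}
  B1:   IN={b, c, d, e, f}   OUT={a, b, c, d, e, f}
  B2:   IN={a, f}   OUT={a, b, f}
  B3:   IN={a, b, f}   OUT={a, b, d, f}
  B4:   IN={a, b, d, f}   OUT={b, c, f}
  B5:   IN={b, c, f}   OUT={b, c, d, f}
  B6:   IN={b, c, d, f}   OUT={a, b, c, d, f}
  B7:   IN={a, b, c, d, f}   OUT={b, c, d}
  B8:   IN={b, c, d}   OUT={}
  B9:   IN={}   OUT={}

Merge at B6: OUT[B6] = IN[B4] ⊔ IN[B7] = {a, b, c, d, f}

Answer: {a, b, c, d, f}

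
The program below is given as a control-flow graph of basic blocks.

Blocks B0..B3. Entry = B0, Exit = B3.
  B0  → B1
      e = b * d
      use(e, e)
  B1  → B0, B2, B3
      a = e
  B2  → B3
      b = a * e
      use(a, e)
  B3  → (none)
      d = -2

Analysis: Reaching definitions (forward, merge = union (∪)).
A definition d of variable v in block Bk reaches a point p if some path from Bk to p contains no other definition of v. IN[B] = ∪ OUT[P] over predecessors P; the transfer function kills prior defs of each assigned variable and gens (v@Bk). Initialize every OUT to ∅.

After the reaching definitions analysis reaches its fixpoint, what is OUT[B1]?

Answer: {a@B1, e@B0}

Derivation:
Fixpoint table:
  B0: | IN={a@B1, e@B0} | OUT={a@B1, e@B0}
  B1: | IN={a@B1, e@B0} | OUT={a@B1, e@B0}
  B2: | IN={a@B1, e@B0} | OUT={a@B1, b@B2, e@B0}
  B3: | IN={a@B1, b@B2, e@B0} | OUT={a@B1, b@B2, d@B3, e@B0}

Merge at B1: IN[B1] = OUT[B0] = {a@B1, e@B0}
Applying B1's transfer function to that IN value gives OUT[B1] (row B1 above).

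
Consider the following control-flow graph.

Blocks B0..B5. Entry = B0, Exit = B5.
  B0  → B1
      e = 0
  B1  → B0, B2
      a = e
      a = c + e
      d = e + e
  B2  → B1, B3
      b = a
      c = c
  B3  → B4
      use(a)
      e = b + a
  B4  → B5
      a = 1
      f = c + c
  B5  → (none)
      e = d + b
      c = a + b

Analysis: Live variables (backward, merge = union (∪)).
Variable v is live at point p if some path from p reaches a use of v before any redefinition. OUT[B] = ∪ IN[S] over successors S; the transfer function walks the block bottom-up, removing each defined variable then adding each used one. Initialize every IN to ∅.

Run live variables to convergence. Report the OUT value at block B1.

Per-block solution:
  B0:  IN={c}  OUT={c, e}
  B1:  IN={c, e}  OUT={a, c, d, e}
  B2:  IN={a, c, d, e}  OUT={a, b, c, d, e}
  B3:  IN={a, b, c, d}  OUT={b, c, d}
  B4:  IN={b, c, d}  OUT={a, b, d}
  B5:  IN={a, b, d}  OUT={}

Merge at B1: OUT[B1] = IN[B0] ⊔ IN[B2] = {a, c, d, e}

Answer: {a, c, d, e}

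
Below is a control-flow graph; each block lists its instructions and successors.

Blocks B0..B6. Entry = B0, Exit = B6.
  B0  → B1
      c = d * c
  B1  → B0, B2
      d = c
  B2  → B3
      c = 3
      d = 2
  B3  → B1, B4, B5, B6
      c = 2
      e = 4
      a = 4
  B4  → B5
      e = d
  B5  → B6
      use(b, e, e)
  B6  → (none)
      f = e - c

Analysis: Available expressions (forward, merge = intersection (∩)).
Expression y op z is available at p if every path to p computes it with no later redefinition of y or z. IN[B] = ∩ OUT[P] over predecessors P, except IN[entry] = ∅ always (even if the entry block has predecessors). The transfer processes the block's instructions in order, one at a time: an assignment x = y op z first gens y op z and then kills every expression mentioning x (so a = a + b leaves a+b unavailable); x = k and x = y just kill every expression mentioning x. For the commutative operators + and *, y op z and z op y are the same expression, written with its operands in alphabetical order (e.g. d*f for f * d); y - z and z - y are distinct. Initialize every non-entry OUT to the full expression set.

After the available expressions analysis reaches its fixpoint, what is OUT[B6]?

Per-block solution:
  B0: | IN={} | OUT={}
  B1: | IN={} | OUT={}
  B2: | IN={} | OUT={}
  B3: | IN={} | OUT={}
  B4: | IN={} | OUT={}
  B5: | IN={} | OUT={}
  B6: | IN={} | OUT={e-c}

Merge at B6: IN[B6] = OUT[B3] ∩ OUT[B5] = {}
Applying B6's transfer function to that IN value gives OUT[B6] (row B6 above).

Answer: {e-c}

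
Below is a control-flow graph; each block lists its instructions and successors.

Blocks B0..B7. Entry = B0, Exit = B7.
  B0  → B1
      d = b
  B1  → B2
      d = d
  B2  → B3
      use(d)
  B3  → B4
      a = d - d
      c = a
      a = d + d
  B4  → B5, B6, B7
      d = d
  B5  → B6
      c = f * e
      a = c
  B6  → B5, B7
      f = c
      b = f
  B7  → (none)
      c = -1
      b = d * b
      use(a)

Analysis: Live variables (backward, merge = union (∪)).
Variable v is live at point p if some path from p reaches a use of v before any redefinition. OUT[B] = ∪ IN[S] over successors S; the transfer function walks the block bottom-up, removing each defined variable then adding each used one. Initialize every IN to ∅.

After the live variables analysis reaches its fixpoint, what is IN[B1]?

Answer: {b, d, e, f}

Working:
Converged values:
  B0: | IN={b, e, f} | OUT={b, d, e, f}
  B1: | IN={b, d, e, f} | OUT={b, d, e, f}
  B2: | IN={b, d, e, f} | OUT={b, d, e, f}
  B3: | IN={b, d, e, f} | OUT={a, b, c, d, e, f}
  B4: | IN={a, b, c, d, e, f} | OUT={a, b, c, d, e, f}
  B5: | IN={d, e, f} | OUT={a, c, d, e}
  B6: | IN={a, c, d, e} | OUT={a, b, d, e, f}
  B7: | IN={a, b, d} | OUT={}

Merge at B1: OUT[B1] = IN[B2] = {b, d, e, f}
Applying B1's transfer function to that OUT value gives IN[B1] (row B1 above).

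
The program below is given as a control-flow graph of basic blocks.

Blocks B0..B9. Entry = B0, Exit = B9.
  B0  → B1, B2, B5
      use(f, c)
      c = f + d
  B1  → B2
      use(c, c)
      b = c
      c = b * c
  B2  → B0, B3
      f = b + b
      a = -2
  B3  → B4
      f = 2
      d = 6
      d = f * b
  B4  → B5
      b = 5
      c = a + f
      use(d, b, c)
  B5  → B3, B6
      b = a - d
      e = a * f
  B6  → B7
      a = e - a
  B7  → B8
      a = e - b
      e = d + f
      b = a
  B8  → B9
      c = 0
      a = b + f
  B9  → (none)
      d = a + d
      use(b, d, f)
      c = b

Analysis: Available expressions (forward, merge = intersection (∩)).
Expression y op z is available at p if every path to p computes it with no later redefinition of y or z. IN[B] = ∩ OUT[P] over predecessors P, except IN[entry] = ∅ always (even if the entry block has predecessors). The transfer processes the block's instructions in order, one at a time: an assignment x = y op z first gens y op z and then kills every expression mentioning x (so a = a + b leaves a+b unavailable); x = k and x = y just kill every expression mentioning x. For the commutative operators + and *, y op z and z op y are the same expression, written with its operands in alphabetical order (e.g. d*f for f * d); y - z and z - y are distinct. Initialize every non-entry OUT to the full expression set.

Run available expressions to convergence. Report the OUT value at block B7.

Per-block solution:
  B0:  IN={}  OUT={d+f}
  B1:  IN={d+f}  OUT={d+f}
  B2:  IN={d+f}  OUT={b+b}
  B3:  IN={}  OUT={b*f}
  B4:  IN={b*f}  OUT={a+f}
  B5:  IN={}  OUT={a*f, a-d}
  B6:  IN={a*f, a-d}  OUT={}
  B7:  IN={}  OUT={d+f}
  B8:  IN={d+f}  OUT={b+f, d+f}
  B9:  IN={b+f, d+f}  OUT={b+f}

Merge at B7: IN[B7] = OUT[B6] = {}
Applying B7's transfer function to that IN value gives OUT[B7] (row B7 above).

Answer: {d+f}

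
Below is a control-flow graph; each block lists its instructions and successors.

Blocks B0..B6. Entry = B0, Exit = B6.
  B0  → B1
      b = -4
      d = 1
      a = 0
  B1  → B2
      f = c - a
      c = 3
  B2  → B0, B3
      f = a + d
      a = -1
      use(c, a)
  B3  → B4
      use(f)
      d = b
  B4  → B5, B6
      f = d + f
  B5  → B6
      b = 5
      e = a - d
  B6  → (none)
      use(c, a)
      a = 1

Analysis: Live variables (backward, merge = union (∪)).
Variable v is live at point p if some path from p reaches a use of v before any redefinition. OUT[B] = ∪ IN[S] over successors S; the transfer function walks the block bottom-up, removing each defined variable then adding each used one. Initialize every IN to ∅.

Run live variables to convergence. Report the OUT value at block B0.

Fixpoint table:
  B0:   IN={c}   OUT={a, b, c, d}
  B1:   IN={a, b, c, d}   OUT={a, b, c, d}
  B2:   IN={a, b, c, d}   OUT={a, b, c, f}
  B3:   IN={a, b, c, f}   OUT={a, c, d, f}
  B4:   IN={a, c, d, f}   OUT={a, c, d}
  B5:   IN={a, c, d}   OUT={a, c}
  B6:   IN={a, c}   OUT={}

Merge at B0: OUT[B0] = IN[B1] = {a, b, c, d}

Answer: {a, b, c, d}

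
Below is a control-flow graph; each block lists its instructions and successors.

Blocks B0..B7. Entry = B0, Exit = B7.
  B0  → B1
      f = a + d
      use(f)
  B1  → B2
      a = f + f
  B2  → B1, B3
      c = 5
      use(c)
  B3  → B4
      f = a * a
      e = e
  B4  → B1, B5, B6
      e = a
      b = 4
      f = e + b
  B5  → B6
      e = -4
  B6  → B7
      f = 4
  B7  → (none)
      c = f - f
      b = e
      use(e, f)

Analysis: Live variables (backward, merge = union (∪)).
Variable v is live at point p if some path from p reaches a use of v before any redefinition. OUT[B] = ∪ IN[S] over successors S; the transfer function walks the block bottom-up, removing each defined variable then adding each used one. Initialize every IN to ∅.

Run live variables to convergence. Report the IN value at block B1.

Converged values:
  B0: | IN={a, d, e} | OUT={e, f}
  B1: | IN={e, f} | OUT={a, e, f}
  B2: | IN={a, e, f} | OUT={a, e, f}
  B3: | IN={a, e} | OUT={a}
  B4: | IN={a} | OUT={e, f}
  B5: | IN={} | OUT={e}
  B6: | IN={e} | OUT={e, f}
  B7: | IN={e, f} | OUT={}

Merge at B1: OUT[B1] = IN[B2] = {a, e, f}
Applying B1's transfer function to that OUT value gives IN[B1] (row B1 above).

Answer: {e, f}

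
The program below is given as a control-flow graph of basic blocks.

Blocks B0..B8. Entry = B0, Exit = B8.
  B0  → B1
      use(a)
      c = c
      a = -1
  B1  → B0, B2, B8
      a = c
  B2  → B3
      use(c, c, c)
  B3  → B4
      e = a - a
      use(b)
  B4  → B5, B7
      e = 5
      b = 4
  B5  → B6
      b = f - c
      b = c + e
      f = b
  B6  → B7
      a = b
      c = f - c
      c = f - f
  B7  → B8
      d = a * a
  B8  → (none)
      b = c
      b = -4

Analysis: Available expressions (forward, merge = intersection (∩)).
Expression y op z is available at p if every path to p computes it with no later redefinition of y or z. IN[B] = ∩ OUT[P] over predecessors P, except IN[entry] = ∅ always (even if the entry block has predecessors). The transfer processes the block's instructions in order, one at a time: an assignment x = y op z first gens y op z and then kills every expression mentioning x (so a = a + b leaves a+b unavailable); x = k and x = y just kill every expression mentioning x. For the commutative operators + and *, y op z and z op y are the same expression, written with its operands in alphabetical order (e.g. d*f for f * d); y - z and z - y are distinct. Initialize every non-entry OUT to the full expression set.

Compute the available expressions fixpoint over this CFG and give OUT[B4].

Converged values:
  B0:  IN={}  OUT={}
  B1:  IN={}  OUT={}
  B2:  IN={}  OUT={}
  B3:  IN={}  OUT={a-a}
  B4:  IN={a-a}  OUT={a-a}
  B5:  IN={a-a}  OUT={a-a, c+e}
  B6:  IN={a-a, c+e}  OUT={f-f}
  B7:  IN={}  OUT={a*a}
  B8:  IN={}  OUT={}

Merge at B4: IN[B4] = OUT[B3] = {a-a}
Applying B4's transfer function to that IN value gives OUT[B4] (row B4 above).

Answer: {a-a}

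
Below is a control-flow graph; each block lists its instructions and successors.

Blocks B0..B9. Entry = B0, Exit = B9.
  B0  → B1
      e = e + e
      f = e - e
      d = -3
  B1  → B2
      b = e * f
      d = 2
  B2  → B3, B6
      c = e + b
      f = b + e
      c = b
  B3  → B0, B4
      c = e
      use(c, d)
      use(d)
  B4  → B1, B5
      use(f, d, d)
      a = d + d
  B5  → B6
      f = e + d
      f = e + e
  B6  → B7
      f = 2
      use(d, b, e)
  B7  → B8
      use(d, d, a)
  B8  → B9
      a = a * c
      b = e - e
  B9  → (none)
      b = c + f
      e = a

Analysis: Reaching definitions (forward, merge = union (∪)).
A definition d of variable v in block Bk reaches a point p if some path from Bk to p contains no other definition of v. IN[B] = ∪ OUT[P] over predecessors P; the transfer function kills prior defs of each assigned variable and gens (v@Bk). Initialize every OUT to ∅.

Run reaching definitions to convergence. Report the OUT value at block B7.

Converged values:
  B0:  IN={a@B4, b@B1, c@B3, d@B1, e@B0, f@B2}  OUT={a@B4, b@B1, c@B3, d@B0, e@B0, f@B0}
  B1:  IN={a@B4, b@B1, c@B3, d@B0, d@B1, e@B0, f@B0, f@B2}  OUT={a@B4, b@B1, c@B3, d@B1, e@B0, f@B0, f@B2}
  B2:  IN={a@B4, b@B1, c@B3, d@B1, e@B0, f@B0, f@B2}  OUT={a@B4, b@B1, c@B2, d@B1, e@B0, f@B2}
  B3:  IN={a@B4, b@B1, c@B2, d@B1, e@B0, f@B2}  OUT={a@B4, b@B1, c@B3, d@B1, e@B0, f@B2}
  B4:  IN={a@B4, b@B1, c@B3, d@B1, e@B0, f@B2}  OUT={a@B4, b@B1, c@B3, d@B1, e@B0, f@B2}
  B5:  IN={a@B4, b@B1, c@B3, d@B1, e@B0, f@B2}  OUT={a@B4, b@B1, c@B3, d@B1, e@B0, f@B5}
  B6:  IN={a@B4, b@B1, c@B2, c@B3, d@B1, e@B0, f@B2, f@B5}  OUT={a@B4, b@B1, c@B2, c@B3, d@B1, e@B0, f@B6}
  B7:  IN={a@B4, b@B1, c@B2, c@B3, d@B1, e@B0, f@B6}  OUT={a@B4, b@B1, c@B2, c@B3, d@B1, e@B0, f@B6}
  B8:  IN={a@B4, b@B1, c@B2, c@B3, d@B1, e@B0, f@B6}  OUT={a@B8, b@B8, c@B2, c@B3, d@B1, e@B0, f@B6}
  B9:  IN={a@B8, b@B8, c@B2, c@B3, d@B1, e@B0, f@B6}  OUT={a@B8, b@B9, c@B2, c@B3, d@B1, e@B9, f@B6}

Merge at B7: IN[B7] = OUT[B6] = {a@B4, b@B1, c@B2, c@B3, d@B1, e@B0, f@B6}
Applying B7's transfer function to that IN value gives OUT[B7] (row B7 above).

Answer: {a@B4, b@B1, c@B2, c@B3, d@B1, e@B0, f@B6}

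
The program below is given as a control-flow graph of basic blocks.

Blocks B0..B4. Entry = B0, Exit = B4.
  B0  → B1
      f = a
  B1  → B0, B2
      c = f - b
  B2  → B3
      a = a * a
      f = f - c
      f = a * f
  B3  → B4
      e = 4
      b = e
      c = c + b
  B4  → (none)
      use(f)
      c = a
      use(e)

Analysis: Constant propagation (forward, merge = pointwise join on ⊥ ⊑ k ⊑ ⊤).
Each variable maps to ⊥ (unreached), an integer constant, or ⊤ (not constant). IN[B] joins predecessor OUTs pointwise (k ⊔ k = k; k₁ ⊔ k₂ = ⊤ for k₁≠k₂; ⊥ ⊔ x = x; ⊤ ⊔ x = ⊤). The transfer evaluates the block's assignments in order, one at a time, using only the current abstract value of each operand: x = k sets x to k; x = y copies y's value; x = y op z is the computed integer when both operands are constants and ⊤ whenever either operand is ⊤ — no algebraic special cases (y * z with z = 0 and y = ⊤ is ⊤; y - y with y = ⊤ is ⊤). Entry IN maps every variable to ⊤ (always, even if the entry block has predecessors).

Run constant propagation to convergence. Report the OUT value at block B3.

Answer: {a: ⊤, b: 4, c: ⊤, d: ⊤, e: 4, f: ⊤}

Working:
Converged values:
  B0:   IN=(all ⊤)   OUT=(all ⊤)
  B1:   IN=(all ⊤)   OUT=(all ⊤)
  B2:   IN=(all ⊤)   OUT=(all ⊤)
  B3:   IN=(all ⊤)   OUT={b:4, e:4; rest ⊤}
  B4:   IN={b:4, e:4; rest ⊤}   OUT={b:4, e:4; rest ⊤}

Merge at B3: IN[B3] = OUT[B2] = {a: ⊤, b: ⊤, c: ⊤, d: ⊤, e: ⊤, f: ⊤}
Applying B3's transfer function to that IN value gives OUT[B3] (row B3 above).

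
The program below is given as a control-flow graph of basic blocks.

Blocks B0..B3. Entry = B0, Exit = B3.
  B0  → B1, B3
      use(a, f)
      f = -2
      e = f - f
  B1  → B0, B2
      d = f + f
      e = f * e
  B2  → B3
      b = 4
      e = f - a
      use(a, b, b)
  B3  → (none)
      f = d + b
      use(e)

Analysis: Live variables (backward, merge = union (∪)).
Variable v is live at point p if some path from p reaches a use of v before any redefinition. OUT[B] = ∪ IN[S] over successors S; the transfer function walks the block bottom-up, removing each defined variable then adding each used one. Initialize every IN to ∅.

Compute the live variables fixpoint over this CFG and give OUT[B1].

Converged values:
  B0: | IN={a, b, d, f} | OUT={a, b, d, e, f}
  B1: | IN={a, b, e, f} | OUT={a, b, d, f}
  B2: | IN={a, d, f} | OUT={b, d, e}
  B3: | IN={b, d, e} | OUT={}

Merge at B1: OUT[B1] = IN[B0] ⊔ IN[B2] = {a, b, d, f}

Answer: {a, b, d, f}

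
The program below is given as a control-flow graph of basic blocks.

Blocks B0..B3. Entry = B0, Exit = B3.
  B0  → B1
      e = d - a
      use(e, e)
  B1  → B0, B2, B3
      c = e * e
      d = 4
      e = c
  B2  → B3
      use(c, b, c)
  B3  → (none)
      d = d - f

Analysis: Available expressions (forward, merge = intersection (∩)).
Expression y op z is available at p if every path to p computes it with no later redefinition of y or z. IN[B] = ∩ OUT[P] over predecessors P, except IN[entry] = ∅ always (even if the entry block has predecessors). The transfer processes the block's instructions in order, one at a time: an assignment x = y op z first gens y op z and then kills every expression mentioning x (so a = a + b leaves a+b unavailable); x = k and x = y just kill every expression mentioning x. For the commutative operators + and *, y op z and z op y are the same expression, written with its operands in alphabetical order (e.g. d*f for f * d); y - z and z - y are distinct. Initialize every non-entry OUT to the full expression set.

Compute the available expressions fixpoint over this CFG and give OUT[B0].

Answer: {d-a}

Trace:
Per-block solution:
  B0:   IN={}   OUT={d-a}
  B1:   IN={d-a}   OUT={}
  B2:   IN={}   OUT={}
  B3:   IN={}   OUT={}

Merge at B0 (entry node, so the boundary value {} is joined with the incoming edge(s)): IN[B0] = {} ∩ OUT[B1] = {}
Applying B0's transfer function to that IN value gives OUT[B0] (row B0 above).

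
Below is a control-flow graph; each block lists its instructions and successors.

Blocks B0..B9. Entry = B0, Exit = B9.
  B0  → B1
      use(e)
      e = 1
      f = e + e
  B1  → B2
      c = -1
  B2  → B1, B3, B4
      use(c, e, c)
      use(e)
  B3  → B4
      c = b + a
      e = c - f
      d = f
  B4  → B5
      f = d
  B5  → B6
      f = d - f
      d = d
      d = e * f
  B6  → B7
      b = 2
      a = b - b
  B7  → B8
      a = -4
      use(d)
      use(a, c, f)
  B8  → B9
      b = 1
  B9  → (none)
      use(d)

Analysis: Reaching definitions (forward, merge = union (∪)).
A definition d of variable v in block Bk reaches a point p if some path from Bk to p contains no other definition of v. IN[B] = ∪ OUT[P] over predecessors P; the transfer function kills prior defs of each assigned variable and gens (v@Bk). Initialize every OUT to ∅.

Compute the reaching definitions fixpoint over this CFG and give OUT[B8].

Fixpoint table:
  B0:  IN={}  OUT={e@B0, f@B0}
  B1:  IN={c@B1, e@B0, f@B0}  OUT={c@B1, e@B0, f@B0}
  B2:  IN={c@B1, e@B0, f@B0}  OUT={c@B1, e@B0, f@B0}
  B3:  IN={c@B1, e@B0, f@B0}  OUT={c@B3, d@B3, e@B3, f@B0}
  B4:  IN={c@B1, c@B3, d@B3, e@B0, e@B3, f@B0}  OUT={c@B1, c@B3, d@B3, e@B0, e@B3, f@B4}
  B5:  IN={c@B1, c@B3, d@B3, e@B0, e@B3, f@B4}  OUT={c@B1, c@B3, d@B5, e@B0, e@B3, f@B5}
  B6:  IN={c@B1, c@B3, d@B5, e@B0, e@B3, f@B5}  OUT={a@B6, b@B6, c@B1, c@B3, d@B5, e@B0, e@B3, f@B5}
  B7:  IN={a@B6, b@B6, c@B1, c@B3, d@B5, e@B0, e@B3, f@B5}  OUT={a@B7, b@B6, c@B1, c@B3, d@B5, e@B0, e@B3, f@B5}
  B8:  IN={a@B7, b@B6, c@B1, c@B3, d@B5, e@B0, e@B3, f@B5}  OUT={a@B7, b@B8, c@B1, c@B3, d@B5, e@B0, e@B3, f@B5}
  B9:  IN={a@B7, b@B8, c@B1, c@B3, d@B5, e@B0, e@B3, f@B5}  OUT={a@B7, b@B8, c@B1, c@B3, d@B5, e@B0, e@B3, f@B5}

Merge at B8: IN[B8] = OUT[B7] = {a@B7, b@B6, c@B1, c@B3, d@B5, e@B0, e@B3, f@B5}
Applying B8's transfer function to that IN value gives OUT[B8] (row B8 above).

Answer: {a@B7, b@B8, c@B1, c@B3, d@B5, e@B0, e@B3, f@B5}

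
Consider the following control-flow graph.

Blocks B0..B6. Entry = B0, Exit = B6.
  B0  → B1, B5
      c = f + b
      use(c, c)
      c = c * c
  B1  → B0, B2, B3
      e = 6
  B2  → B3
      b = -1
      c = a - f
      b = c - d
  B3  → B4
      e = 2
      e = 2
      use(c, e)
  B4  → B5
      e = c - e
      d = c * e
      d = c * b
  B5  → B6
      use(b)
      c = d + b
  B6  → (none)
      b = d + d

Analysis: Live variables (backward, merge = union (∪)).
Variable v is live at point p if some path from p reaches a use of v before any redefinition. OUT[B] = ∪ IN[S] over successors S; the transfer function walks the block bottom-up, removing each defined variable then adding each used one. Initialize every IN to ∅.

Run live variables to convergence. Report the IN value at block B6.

Answer: {d}

Trace:
Fixpoint table:
  B0: | IN={a, b, d, f} | OUT={a, b, c, d, f}
  B1: | IN={a, b, c, d, f} | OUT={a, b, c, d, f}
  B2: | IN={a, d, f} | OUT={b, c}
  B3: | IN={b, c} | OUT={b, c, e}
  B4: | IN={b, c, e} | OUT={b, d}
  B5: | IN={b, d} | OUT={d}
  B6: | IN={d} | OUT={}

B6 is the boundary node: OUT[B6] = {}
Applying B6's transfer function to that OUT value gives IN[B6] (row B6 above).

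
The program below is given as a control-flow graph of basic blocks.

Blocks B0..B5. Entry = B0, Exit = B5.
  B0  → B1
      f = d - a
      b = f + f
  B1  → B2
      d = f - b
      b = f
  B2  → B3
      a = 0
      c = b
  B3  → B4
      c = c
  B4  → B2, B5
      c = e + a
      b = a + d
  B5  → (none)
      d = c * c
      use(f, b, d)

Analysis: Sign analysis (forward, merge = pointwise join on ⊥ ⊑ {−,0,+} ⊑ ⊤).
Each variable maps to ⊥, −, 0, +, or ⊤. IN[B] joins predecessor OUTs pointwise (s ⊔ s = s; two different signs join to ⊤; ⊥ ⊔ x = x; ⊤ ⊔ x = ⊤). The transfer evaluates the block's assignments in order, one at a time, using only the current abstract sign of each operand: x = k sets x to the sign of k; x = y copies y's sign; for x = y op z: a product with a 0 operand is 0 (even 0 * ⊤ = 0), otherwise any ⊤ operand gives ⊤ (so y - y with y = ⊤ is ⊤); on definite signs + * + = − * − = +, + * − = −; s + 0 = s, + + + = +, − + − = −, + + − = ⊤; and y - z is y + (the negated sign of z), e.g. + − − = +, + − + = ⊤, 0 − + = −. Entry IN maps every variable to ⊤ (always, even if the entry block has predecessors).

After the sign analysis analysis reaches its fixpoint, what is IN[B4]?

Fixpoint table:
  B0: | IN=(all ⊤) | OUT=(all ⊤)
  B1: | IN=(all ⊤) | OUT=(all ⊤)
  B2: | IN=(all ⊤) | OUT={a:0; rest ⊤}
  B3: | IN={a:0; rest ⊤} | OUT={a:0; rest ⊤}
  B4: | IN={a:0; rest ⊤} | OUT={a:0; rest ⊤}
  B5: | IN={a:0; rest ⊤} | OUT={a:0; rest ⊤}

Merge at B4: IN[B4] = OUT[B3] = {a: 0, b: ⊤, c: ⊤, d: ⊤, e: ⊤, f: ⊤}

Answer: {a: 0, b: ⊤, c: ⊤, d: ⊤, e: ⊤, f: ⊤}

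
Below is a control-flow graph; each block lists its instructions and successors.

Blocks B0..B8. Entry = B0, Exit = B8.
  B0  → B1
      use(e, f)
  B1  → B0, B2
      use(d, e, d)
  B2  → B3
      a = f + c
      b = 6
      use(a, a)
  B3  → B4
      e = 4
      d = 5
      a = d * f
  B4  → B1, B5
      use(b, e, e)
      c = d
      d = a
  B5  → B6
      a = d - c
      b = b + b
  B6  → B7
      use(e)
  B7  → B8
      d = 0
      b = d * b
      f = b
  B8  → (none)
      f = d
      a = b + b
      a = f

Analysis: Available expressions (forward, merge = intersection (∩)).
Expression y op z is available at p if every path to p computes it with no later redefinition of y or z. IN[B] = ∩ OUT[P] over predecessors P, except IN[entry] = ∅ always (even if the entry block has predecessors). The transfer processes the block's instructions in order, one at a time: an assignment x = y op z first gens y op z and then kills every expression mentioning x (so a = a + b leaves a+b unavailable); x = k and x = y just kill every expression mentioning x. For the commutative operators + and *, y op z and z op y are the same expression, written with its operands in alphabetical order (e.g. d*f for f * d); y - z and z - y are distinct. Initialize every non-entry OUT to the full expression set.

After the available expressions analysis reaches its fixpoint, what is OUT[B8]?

Converged values:
  B0:  IN={}  OUT={}
  B1:  IN={}  OUT={}
  B2:  IN={}  OUT={c+f}
  B3:  IN={c+f}  OUT={c+f, d*f}
  B4:  IN={c+f, d*f}  OUT={}
  B5:  IN={}  OUT={d-c}
  B6:  IN={d-c}  OUT={d-c}
  B7:  IN={d-c}  OUT={}
  B8:  IN={}  OUT={b+b}

Merge at B8: IN[B8] = OUT[B7] = {}
Applying B8's transfer function to that IN value gives OUT[B8] (row B8 above).

Answer: {b+b}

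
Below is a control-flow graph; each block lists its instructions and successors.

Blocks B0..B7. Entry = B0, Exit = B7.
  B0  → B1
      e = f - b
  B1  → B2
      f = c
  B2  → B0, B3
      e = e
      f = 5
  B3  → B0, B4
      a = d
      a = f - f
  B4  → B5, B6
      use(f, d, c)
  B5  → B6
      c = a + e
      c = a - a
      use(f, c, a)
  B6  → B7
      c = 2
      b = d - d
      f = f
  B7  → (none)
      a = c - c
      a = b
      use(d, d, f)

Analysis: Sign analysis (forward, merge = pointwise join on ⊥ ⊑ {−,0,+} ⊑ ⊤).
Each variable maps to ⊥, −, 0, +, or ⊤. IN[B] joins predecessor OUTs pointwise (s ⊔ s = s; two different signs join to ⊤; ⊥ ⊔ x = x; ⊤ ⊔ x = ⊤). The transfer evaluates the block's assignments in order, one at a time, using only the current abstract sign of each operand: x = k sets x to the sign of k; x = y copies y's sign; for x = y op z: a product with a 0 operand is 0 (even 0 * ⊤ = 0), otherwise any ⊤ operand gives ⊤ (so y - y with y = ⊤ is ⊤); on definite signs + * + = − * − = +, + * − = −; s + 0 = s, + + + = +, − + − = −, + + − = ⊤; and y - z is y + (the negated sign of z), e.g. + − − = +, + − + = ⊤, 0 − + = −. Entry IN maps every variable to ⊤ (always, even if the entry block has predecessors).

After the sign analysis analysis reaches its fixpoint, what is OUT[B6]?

Answer: {a: ⊤, b: ⊤, c: +, d: ⊤, e: ⊤, f: +}

Working:
Converged values:
  B0:  IN=(all ⊤)  OUT=(all ⊤)
  B1:  IN=(all ⊤)  OUT=(all ⊤)
  B2:  IN=(all ⊤)  OUT={f:+; rest ⊤}
  B3:  IN={f:+; rest ⊤}  OUT={f:+; rest ⊤}
  B4:  IN={f:+; rest ⊤}  OUT={f:+; rest ⊤}
  B5:  IN={f:+; rest ⊤}  OUT={f:+; rest ⊤}
  B6:  IN={f:+; rest ⊤}  OUT={c:+, f:+; rest ⊤}
  B7:  IN={c:+, f:+; rest ⊤}  OUT={c:+, f:+; rest ⊤}

Merge at B6: IN[B6] = OUT[B4] ⊔ OUT[B5] = {a: ⊤, b: ⊤, c: ⊤, d: ⊤, e: ⊤, f: +}
Applying B6's transfer function to that IN value gives OUT[B6] (row B6 above).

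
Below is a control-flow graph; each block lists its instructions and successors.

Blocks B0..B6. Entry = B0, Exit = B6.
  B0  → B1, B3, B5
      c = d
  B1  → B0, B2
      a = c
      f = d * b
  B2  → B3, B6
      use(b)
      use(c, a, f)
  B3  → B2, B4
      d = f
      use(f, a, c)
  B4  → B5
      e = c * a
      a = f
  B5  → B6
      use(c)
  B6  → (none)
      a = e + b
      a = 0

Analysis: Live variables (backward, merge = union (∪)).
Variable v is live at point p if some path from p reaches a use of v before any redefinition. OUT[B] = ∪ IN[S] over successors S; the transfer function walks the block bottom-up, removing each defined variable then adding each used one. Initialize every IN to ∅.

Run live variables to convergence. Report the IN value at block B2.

Fixpoint table:
  B0:  IN={a, b, d, e, f}  OUT={a, b, c, d, e, f}
  B1:  IN={b, c, d, e}  OUT={a, b, c, d, e, f}
  B2:  IN={a, b, c, e, f}  OUT={a, b, c, e, f}
  B3:  IN={a, b, c, e, f}  OUT={a, b, c, e, f}
  B4:  IN={a, b, c, f}  OUT={b, c, e}
  B5:  IN={b, c, e}  OUT={b, e}
  B6:  IN={b, e}  OUT={}

Merge at B2: OUT[B2] = IN[B3] ⊔ IN[B6] = {a, b, c, e, f}
Applying B2's transfer function to that OUT value gives IN[B2] (row B2 above).

Answer: {a, b, c, e, f}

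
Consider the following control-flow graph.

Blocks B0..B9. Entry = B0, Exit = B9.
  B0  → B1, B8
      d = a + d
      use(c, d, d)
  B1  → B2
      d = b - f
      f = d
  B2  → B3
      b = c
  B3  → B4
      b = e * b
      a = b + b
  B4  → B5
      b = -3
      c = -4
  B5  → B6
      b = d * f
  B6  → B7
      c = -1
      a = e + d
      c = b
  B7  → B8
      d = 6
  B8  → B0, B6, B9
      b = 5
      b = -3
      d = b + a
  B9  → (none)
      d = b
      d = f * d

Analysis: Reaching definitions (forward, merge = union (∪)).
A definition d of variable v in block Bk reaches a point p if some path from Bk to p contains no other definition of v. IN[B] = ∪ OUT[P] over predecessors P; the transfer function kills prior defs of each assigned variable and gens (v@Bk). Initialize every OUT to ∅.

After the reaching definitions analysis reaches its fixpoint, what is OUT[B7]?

Answer: {a@B6, b@B5, b@B8, c@B6, d@B7, f@B1}

Working:
Fixpoint table:
  B0:   IN={a@B6, b@B8, c@B6, d@B8, f@B1}   OUT={a@B6, b@B8, c@B6, d@B0, f@B1}
  B1:   IN={a@B6, b@B8, c@B6, d@B0, f@B1}   OUT={a@B6, b@B8, c@B6, d@B1, f@B1}
  B2:   IN={a@B6, b@B8, c@B6, d@B1, f@B1}   OUT={a@B6, b@B2, c@B6, d@B1, f@B1}
  B3:   IN={a@B6, b@B2, c@B6, d@B1, f@B1}   OUT={a@B3, b@B3, c@B6, d@B1, f@B1}
  B4:   IN={a@B3, b@B3, c@B6, d@B1, f@B1}   OUT={a@B3, b@B4, c@B4, d@B1, f@B1}
  B5:   IN={a@B3, b@B4, c@B4, d@B1, f@B1}   OUT={a@B3, b@B5, c@B4, d@B1, f@B1}
  B6:   IN={a@B3, a@B6, b@B5, b@B8, c@B4, c@B6, d@B1, d@B8, f@B1}   OUT={a@B6, b@B5, b@B8, c@B6, d@B1, d@B8, f@B1}
  B7:   IN={a@B6, b@B5, b@B8, c@B6, d@B1, d@B8, f@B1}   OUT={a@B6, b@B5, b@B8, c@B6, d@B7, f@B1}
  B8:   IN={a@B6, b@B5, b@B8, c@B6, d@B0, d@B7, f@B1}   OUT={a@B6, b@B8, c@B6, d@B8, f@B1}
  B9:   IN={a@B6, b@B8, c@B6, d@B8, f@B1}   OUT={a@B6, b@B8, c@B6, d@B9, f@B1}

Merge at B7: IN[B7] = OUT[B6] = {a@B6, b@B5, b@B8, c@B6, d@B1, d@B8, f@B1}
Applying B7's transfer function to that IN value gives OUT[B7] (row B7 above).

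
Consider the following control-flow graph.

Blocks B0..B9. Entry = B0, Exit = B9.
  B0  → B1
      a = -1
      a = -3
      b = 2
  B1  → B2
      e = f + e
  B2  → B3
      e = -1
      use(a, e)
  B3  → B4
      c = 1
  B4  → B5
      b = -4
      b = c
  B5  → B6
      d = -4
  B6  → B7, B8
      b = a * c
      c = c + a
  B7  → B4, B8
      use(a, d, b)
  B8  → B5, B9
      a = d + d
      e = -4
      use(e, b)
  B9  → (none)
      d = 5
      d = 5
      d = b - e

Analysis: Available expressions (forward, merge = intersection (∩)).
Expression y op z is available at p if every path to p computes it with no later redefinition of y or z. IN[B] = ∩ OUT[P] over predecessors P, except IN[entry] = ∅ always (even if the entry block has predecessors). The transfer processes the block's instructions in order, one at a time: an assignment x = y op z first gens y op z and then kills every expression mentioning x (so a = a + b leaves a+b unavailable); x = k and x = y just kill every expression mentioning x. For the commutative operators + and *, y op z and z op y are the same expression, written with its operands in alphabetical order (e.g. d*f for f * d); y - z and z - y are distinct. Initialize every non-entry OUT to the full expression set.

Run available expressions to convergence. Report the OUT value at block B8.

Converged values:
  B0: | IN={} | OUT={}
  B1: | IN={} | OUT={}
  B2: | IN={} | OUT={}
  B3: | IN={} | OUT={}
  B4: | IN={} | OUT={}
  B5: | IN={} | OUT={}
  B6: | IN={} | OUT={}
  B7: | IN={} | OUT={}
  B8: | IN={} | OUT={d+d}
  B9: | IN={d+d} | OUT={b-e}

Merge at B8: IN[B8] = OUT[B6] ∩ OUT[B7] = {}
Applying B8's transfer function to that IN value gives OUT[B8] (row B8 above).

Answer: {d+d}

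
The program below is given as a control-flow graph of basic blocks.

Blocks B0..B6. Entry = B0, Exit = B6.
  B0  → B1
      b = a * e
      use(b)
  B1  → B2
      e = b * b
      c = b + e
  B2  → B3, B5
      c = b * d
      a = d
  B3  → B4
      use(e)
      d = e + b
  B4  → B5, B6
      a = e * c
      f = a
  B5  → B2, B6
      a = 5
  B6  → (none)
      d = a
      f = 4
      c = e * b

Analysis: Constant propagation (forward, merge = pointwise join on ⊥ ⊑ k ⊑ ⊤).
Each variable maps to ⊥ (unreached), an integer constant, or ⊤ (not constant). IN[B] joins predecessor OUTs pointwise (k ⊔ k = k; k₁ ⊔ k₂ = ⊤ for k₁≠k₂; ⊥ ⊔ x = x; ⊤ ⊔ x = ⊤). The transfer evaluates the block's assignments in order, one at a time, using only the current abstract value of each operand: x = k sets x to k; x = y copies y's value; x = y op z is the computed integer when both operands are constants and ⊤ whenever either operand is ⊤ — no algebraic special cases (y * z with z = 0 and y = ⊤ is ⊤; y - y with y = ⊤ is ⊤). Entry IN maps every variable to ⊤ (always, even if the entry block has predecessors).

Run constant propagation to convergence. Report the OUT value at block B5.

Answer: {a: 5, b: ⊤, c: ⊤, d: ⊤, e: ⊤, f: ⊤}

Working:
Fixpoint table:
  B0:   IN=(all ⊤)   OUT=(all ⊤)
  B1:   IN=(all ⊤)   OUT=(all ⊤)
  B2:   IN=(all ⊤)   OUT=(all ⊤)
  B3:   IN=(all ⊤)   OUT=(all ⊤)
  B4:   IN=(all ⊤)   OUT=(all ⊤)
  B5:   IN=(all ⊤)   OUT={a:5; rest ⊤}
  B6:   IN=(all ⊤)   OUT={f:4; rest ⊤}

Merge at B5: IN[B5] = OUT[B2] ⊔ OUT[B4] = {a: ⊤, b: ⊤, c: ⊤, d: ⊤, e: ⊤, f: ⊤}
Applying B5's transfer function to that IN value gives OUT[B5] (row B5 above).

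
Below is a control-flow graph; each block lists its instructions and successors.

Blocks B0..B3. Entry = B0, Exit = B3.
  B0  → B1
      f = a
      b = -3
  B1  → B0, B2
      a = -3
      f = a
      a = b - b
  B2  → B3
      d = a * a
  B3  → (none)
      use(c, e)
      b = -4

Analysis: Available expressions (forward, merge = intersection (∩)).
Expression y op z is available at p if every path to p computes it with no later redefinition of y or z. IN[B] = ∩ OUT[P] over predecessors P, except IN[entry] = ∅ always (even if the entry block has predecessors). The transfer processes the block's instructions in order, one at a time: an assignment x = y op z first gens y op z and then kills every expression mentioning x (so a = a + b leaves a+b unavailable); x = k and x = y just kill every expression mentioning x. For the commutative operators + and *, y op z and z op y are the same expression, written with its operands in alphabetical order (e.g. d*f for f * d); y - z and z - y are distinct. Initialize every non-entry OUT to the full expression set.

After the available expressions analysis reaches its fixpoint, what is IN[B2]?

Fixpoint table:
  B0:  IN={}  OUT={}
  B1:  IN={}  OUT={b-b}
  B2:  IN={b-b}  OUT={a*a, b-b}
  B3:  IN={a*a, b-b}  OUT={a*a}

Merge at B2: IN[B2] = OUT[B1] = {b-b}

Answer: {b-b}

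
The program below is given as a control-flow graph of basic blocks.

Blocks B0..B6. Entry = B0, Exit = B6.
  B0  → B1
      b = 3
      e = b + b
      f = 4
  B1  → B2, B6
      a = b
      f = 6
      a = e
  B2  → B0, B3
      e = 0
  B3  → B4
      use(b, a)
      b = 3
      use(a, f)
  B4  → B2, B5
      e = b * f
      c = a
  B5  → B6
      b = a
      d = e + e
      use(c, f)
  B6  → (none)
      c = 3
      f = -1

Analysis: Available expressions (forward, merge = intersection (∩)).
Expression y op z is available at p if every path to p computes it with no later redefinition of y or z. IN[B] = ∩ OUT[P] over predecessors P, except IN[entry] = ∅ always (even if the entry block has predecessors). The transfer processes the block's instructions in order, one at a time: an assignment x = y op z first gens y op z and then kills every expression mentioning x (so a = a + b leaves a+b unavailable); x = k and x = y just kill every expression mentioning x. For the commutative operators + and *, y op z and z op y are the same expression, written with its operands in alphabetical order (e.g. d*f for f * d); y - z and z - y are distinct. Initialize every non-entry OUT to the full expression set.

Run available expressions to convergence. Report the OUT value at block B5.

Answer: {e+e}

Working:
Per-block solution:
  B0:  IN={}  OUT={b+b}
  B1:  IN={b+b}  OUT={b+b}
  B2:  IN={}  OUT={}
  B3:  IN={}  OUT={}
  B4:  IN={}  OUT={b*f}
  B5:  IN={b*f}  OUT={e+e}
  B6:  IN={}  OUT={}

Merge at B5: IN[B5] = OUT[B4] = {b*f}
Applying B5's transfer function to that IN value gives OUT[B5] (row B5 above).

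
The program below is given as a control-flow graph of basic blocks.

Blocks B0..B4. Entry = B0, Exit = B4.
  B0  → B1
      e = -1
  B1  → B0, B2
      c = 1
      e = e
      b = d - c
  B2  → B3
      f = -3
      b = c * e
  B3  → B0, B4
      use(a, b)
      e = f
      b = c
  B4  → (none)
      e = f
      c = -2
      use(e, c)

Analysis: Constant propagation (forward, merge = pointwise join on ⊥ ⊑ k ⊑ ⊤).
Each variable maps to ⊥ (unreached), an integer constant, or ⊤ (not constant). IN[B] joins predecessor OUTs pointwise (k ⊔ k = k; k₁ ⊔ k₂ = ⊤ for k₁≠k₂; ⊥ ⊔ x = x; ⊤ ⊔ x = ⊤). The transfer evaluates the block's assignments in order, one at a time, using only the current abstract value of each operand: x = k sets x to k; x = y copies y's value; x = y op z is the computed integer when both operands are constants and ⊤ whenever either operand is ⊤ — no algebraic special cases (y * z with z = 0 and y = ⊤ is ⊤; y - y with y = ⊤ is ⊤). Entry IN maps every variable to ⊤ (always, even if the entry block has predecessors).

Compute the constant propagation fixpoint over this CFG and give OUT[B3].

Fixpoint table:
  B0: | IN=(all ⊤) | OUT={e:-1; rest ⊤}
  B1: | IN={e:-1; rest ⊤} | OUT={c:1, e:-1; rest ⊤}
  B2: | IN={c:1, e:-1; rest ⊤} | OUT={b:-1, c:1, e:-1, f:-3; rest ⊤}
  B3: | IN={b:-1, c:1, e:-1, f:-3; rest ⊤} | OUT={b:1, c:1, e:-3, f:-3; rest ⊤}
  B4: | IN={b:1, c:1, e:-3, f:-3; rest ⊤} | OUT={b:1, c:-2, e:-3, f:-3; rest ⊤}

Merge at B3: IN[B3] = OUT[B2] = {a: ⊤, b: -1, c: 1, d: ⊤, e: -1, f: -3}
Applying B3's transfer function to that IN value gives OUT[B3] (row B3 above).

Answer: {a: ⊤, b: 1, c: 1, d: ⊤, e: -3, f: -3}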